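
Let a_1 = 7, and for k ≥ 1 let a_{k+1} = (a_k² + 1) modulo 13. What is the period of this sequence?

Listing terms: a_1 = 7; a_2 = 11; a_3 = 5; a_4 = 0; a_5 = 1; a_6 = 2; a_7 = 5.
Since a_7 = a_3 = 5, the sequence is eventually periodic: after a pre-period of length 2 it cycles with period 4.

4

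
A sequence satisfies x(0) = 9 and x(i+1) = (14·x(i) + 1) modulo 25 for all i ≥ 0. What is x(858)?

14

Listing terms: x(0) = 9; x(1) = 2; x(2) = 4; x(3) = 7; x(4) = 24; x(5) = 12; x(6) = 19; x(7) = 17; x(8) = 14; x(9) = 22; x(10) = 9.
The sequence repeats with period 10.
(858 - 0) mod 10 = 8, so x(858) = x(8) = 14.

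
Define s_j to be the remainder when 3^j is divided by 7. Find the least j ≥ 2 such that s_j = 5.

Computing terms: s_1 = 3, s_2 = 2, s_3 = 6, s_4 = 4, s_5 = 5, s_6 = 1, s_7 = 3.
Since s_7 = s_1 = 3, the sequence is periodic with period 6.
The value 5 first appears (with j ≥ 2) at s_5.

5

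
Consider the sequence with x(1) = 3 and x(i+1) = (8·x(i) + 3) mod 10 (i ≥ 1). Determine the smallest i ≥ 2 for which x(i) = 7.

Computing terms: x(1) = 3,  x(2) = 7,  x(3) = 9,  x(4) = 5,  x(5) = 3.
The sequence repeats with period 4.
The value 7 first appears (with i ≥ 2) at x(2).

2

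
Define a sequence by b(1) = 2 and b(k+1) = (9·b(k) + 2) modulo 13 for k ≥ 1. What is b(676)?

We have b(1) = 2, b(2) = 7, b(3) = 0, b(4) = 2.
Since b(4) = b(1) = 2, the sequence is periodic with period 3.
(676 - 1) mod 3 = 0, so b(676) = b(1) = 2.

2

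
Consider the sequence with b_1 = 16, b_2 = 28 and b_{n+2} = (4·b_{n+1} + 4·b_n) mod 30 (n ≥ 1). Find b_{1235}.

8

Listing terms: b_1 = 16; b_2 = 28; b_3 = 26; b_4 = 6; b_5 = 8; b_6 = 26; b_7 = 16; b_8 = 18; b_9 = 16; b_{10} = 16; b_{11} = 8; b_{12} = 6; b_{13} = 26; b_{14} = 8; b_{15} = 16; b_{16} = 6; b_{17} = 28; b_{18} = 16; b_{19} = 26; b_{20} = 18; b_{21} = 26; b_{22} = 26; b_{23} = 28; b_{24} = 6; b_{25} = 16; b_{26} = 28.
Since (b_{25}, b_{26}) = (b_1, b_2) = (16, 28) (two consecutive terms determine the rest), the sequence is periodic with period 24.
So b_{1235} = b_{1 + ((1235-1) mod 24)} = b_{11} = 8.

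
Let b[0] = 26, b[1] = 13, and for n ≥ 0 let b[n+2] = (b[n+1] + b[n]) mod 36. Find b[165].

b[0] = 26, b[1] = 13, b[2] = 3, b[3] = 16, b[4] = 19, b[5] = 35, b[6] = 18, b[7] = 17, b[8] = 35, b[9] = 16, b[10] = 15, b[11] = 31, b[12] = 10, b[13] = 5, b[14] = 15, b[15] = 20, b[16] = 35, b[17] = 19, b[18] = 18, b[19] = 1, b[20] = 19, b[21] = 20, b[22] = 3, b[23] = 23, b[24] = 26, b[25] = 13.
The sequence repeats with period 24.
So b[165] = b[0 + ((165-0) mod 24)] = b[21] = 20.

20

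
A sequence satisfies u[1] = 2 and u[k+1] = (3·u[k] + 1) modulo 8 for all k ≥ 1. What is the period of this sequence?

4

We have u[1] = 2, u[2] = 7, u[3] = 6, u[4] = 3, u[5] = 2.
The sequence repeats with period 4.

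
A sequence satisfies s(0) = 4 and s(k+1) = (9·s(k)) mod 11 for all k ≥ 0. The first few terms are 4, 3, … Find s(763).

1

s(0) = 4; s(1) = 3; s(2) = 5; s(3) = 1; s(4) = 9; s(5) = 4.
The sequence repeats with period 5.
(763 - 0) mod 5 = 3, so s(763) = s(3) = 1.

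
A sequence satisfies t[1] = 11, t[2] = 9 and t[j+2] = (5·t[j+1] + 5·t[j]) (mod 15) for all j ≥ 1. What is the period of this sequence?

Listing terms: t[1] = 11,  t[2] = 9,  t[3] = 10,  t[4] = 5,  t[5] = 0,  t[6] = 10,  t[7] = 5.
Since (t[6], t[7]) = (t[3], t[4]) = (10, 5) (two consecutive terms determine the rest), the sequence is eventually periodic: after a pre-period of length 2 it cycles with period 3.

3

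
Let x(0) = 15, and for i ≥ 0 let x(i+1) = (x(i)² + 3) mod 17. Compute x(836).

Computing terms: x(0) = 15,  x(1) = 7,  x(2) = 1,  x(3) = 4,  x(4) = 2,  x(5) = 7.
Since x(5) = x(1) = 7, the sequence is eventually periodic: after a pre-period of length 1 it cycles with period 4.
For i ≥ 1, x(i) depends only on (i - 1) mod 4. (836 - 1) mod 4 = 3, so x(836) = x(4) = 2.

2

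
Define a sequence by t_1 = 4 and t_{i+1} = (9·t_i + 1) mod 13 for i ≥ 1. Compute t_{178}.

We have t_1 = 4, t_2 = 11, t_3 = 9, t_4 = 4.
The sequence repeats with period 3.
(178 - 1) mod 3 = 0, so t_{178} = t_1 = 4.

4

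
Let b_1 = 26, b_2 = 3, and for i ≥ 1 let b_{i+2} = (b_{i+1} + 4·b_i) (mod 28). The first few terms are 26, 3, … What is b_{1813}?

Computing terms: b_1 = 26; b_2 = 3; b_3 = 23; b_4 = 7; b_5 = 15; b_6 = 15; b_7 = 19; b_8 = 23; b_9 = 15; b_{10} = 23; b_{11} = 27; b_{12} = 7; b_{13} = 3; b_{14} = 3; b_{15} = 15; b_{16} = 27; b_{17} = 3; b_{18} = 27; b_{19} = 11; b_{20} = 7; b_{21} = 23; b_{22} = 23; b_{23} = 3; b_{24} = 11; b_{25} = 23; b_{26} = 11; b_{27} = 19; b_{28} = 7; b_{29} = 27; b_{30} = 27; b_{31} = 23; b_{32} = 19; b_{33} = 27; b_{34} = 19; b_{35} = 15; b_{36} = 7; b_{37} = 11; b_{38} = 11; b_{39} = 27; b_{40} = 15; b_{41} = 11; b_{42} = 15; b_{43} = 3; b_{44} = 7; b_{45} = 19; b_{46} = 19; b_{47} = 11; b_{48} = 3; b_{49} = 19; b_{50} = 3; b_{51} = 23.
Since (b_{50}, b_{51}) = (b_2, b_3) = (3, 23) (two consecutive terms determine the rest), the sequence is eventually periodic: after a pre-period of length 1 it cycles with period 48.
For i ≥ 2, b_i depends only on (i - 2) mod 48. (1813 - 2) mod 48 = 35, so b_{1813} = b_{37} = 11.

11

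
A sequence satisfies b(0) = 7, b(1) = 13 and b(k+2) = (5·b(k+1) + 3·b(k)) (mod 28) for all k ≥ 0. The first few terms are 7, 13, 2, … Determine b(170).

Listing terms: b(0) = 7, b(1) = 13, b(2) = 2, b(3) = 21, b(4) = 27, b(5) = 2, b(6) = 7, b(7) = 13.
Since (b(6), b(7)) = (b(0), b(1)) = (7, 13) (two consecutive terms determine the rest), the sequence is periodic with period 6.
So b(170) = b(0 + ((170-0) mod 6)) = b(2) = 2.

2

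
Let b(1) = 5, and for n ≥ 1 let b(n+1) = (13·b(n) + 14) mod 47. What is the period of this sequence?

Listing terms: b(1) = 5,  b(2) = 32,  b(3) = 7,  b(4) = 11,  b(5) = 16,  b(6) = 34,  b(7) = 33,  b(8) = 20,  b(9) = 39,  b(10) = 4,  b(11) = 19,  b(12) = 26,  b(13) = 23,  b(14) = 31,  b(15) = 41,  b(16) = 30,  b(17) = 28,  b(18) = 2,  b(19) = 40,  b(20) = 17,  b(21) = 0,  b(22) = 14,  b(23) = 8,  b(24) = 24,  b(25) = 44,  b(26) = 22,  b(27) = 18,  b(28) = 13,  b(29) = 42,  b(30) = 43,  b(31) = 9,  b(32) = 37,  b(33) = 25,  b(34) = 10,  b(35) = 3,  b(36) = 6,  b(37) = 45,  b(38) = 35,  b(39) = 46,  b(40) = 1,  b(41) = 27,  b(42) = 36,  b(43) = 12,  b(44) = 29,  b(45) = 15,  b(46) = 21,  b(47) = 5.
The sequence repeats with period 46.

46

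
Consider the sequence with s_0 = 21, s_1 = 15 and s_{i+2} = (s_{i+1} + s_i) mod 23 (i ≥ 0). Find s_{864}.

Listing terms: s_0 = 21; s_1 = 15; s_2 = 13; s_3 = 5; s_4 = 18; s_5 = 0; s_6 = 18; s_7 = 18; s_8 = 13; s_9 = 8; s_{10} = 21; s_{11} = 6; s_{12} = 4; s_{13} = 10; s_{14} = 14; s_{15} = 1; s_{16} = 15; s_{17} = 16; s_{18} = 8; s_{19} = 1; s_{20} = 9; s_{21} = 10; s_{22} = 19; s_{23} = 6; s_{24} = 2; s_{25} = 8; s_{26} = 10; s_{27} = 18; s_{28} = 5; s_{29} = 0; s_{30} = 5; s_{31} = 5; s_{32} = 10; s_{33} = 15; s_{34} = 2; s_{35} = 17; s_{36} = 19; s_{37} = 13; s_{38} = 9; s_{39} = 22; s_{40} = 8; s_{41} = 7; s_{42} = 15; s_{43} = 22; s_{44} = 14; s_{45} = 13; s_{46} = 4; s_{47} = 17; s_{48} = 21; s_{49} = 15.
The sequence repeats with period 48.
(864 - 0) mod 48 = 0, so s_{864} = s_0 = 21.

21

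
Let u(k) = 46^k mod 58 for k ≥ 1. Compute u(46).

Computing terms: u(1) = 46; u(2) = 28; u(3) = 12; u(4) = 30; u(5) = 46.
The sequence repeats with period 4.
So u(46) = u(1 + ((46-1) mod 4)) = u(2) = 28.

28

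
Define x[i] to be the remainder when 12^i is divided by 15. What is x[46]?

9

Computing terms: x[1] = 12, x[2] = 9, x[3] = 3, x[4] = 6, x[5] = 12.
The sequence repeats with period 4.
So x[46] = x[1 + ((46-1) mod 4)] = x[2] = 9.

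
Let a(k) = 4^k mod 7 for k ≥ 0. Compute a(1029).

1

Computing terms: a(0) = 1,  a(1) = 4,  a(2) = 2,  a(3) = 1.
The sequence repeats with period 3.
So a(1029) = a(0 + ((1029-0) mod 3)) = a(0) = 1.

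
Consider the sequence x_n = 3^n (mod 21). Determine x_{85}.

x_0 = 1; x_1 = 3; x_2 = 9; x_3 = 6; x_4 = 18; x_5 = 12; x_6 = 15; x_7 = 3.
Since x_7 = x_1 = 3, the sequence is eventually periodic: after a pre-period of length 1 it cycles with period 6.
For n ≥ 1, x_n depends only on (n - 1) mod 6. (85 - 1) mod 6 = 0, so x_{85} = x_1 = 3.

3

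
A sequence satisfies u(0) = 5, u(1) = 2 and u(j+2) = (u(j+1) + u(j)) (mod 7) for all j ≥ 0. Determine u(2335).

4

We have u(0) = 5; u(1) = 2; u(2) = 0; u(3) = 2; u(4) = 2; u(5) = 4; u(6) = 6; u(7) = 3; u(8) = 2; u(9) = 5; u(10) = 0; u(11) = 5; u(12) = 5; u(13) = 3; u(14) = 1; u(15) = 4; u(16) = 5; u(17) = 2.
The sequence repeats with period 16.
(2335 - 0) mod 16 = 15, so u(2335) = u(15) = 4.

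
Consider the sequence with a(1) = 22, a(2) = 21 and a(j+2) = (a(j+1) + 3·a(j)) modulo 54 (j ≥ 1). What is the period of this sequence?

3

a(1) = 22; a(2) = 21; a(3) = 33; a(4) = 42; a(5) = 33; a(6) = 51; a(7) = 42; a(8) = 33.
Since (a(7), a(8)) = (a(4), a(5)) = (42, 33) (two consecutive terms determine the rest), the sequence is eventually periodic: after a pre-period of length 3 it cycles with period 3.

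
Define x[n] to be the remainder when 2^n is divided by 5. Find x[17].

2

We have x[1] = 2,  x[2] = 4,  x[3] = 3,  x[4] = 1,  x[5] = 2.
The sequence repeats with period 4.
So x[17] = x[1 + ((17-1) mod 4)] = x[1] = 2.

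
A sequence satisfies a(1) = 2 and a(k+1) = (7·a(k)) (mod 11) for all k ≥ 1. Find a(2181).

Listing terms: a(1) = 2; a(2) = 3; a(3) = 10; a(4) = 4; a(5) = 6; a(6) = 9; a(7) = 8; a(8) = 1; a(9) = 7; a(10) = 5; a(11) = 2.
The sequence repeats with period 10.
(2181 - 1) mod 10 = 0, so a(2181) = a(1) = 2.

2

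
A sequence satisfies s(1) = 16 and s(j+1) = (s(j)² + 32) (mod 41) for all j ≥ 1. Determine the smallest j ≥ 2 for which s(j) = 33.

Computing terms: s(1) = 16,  s(2) = 1,  s(3) = 33,  s(4) = 14,  s(5) = 23,  s(6) = 28,  s(7) = 37,  s(8) = 7,  s(9) = 40,  s(10) = 33.
Since s(10) = s(3) = 33, the sequence is eventually periodic: after a pre-period of length 2 it cycles with period 7.
The value 33 first appears (with j ≥ 2) at s(3).

3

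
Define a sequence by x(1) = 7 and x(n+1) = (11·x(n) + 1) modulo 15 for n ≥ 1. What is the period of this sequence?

10

Listing terms: x(1) = 7,  x(2) = 3,  x(3) = 4,  x(4) = 0,  x(5) = 1,  x(6) = 12,  x(7) = 13,  x(8) = 9,  x(9) = 10,  x(10) = 6,  x(11) = 7.
The sequence repeats with period 10.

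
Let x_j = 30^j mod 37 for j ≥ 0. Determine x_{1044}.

We have x_0 = 1; x_1 = 30; x_2 = 12; x_3 = 27; x_4 = 33; x_5 = 28; x_6 = 26; x_7 = 3; x_8 = 16; x_9 = 36; x_{10} = 7; x_{11} = 25; x_{12} = 10; x_{13} = 4; x_{14} = 9; x_{15} = 11; x_{16} = 34; x_{17} = 21; x_{18} = 1.
The sequence repeats with period 18.
So x_{1044} = x_{0 + ((1044-0) mod 18)} = x_0 = 1.

1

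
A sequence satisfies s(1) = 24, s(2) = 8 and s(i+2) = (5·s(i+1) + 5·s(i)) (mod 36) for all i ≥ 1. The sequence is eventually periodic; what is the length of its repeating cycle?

9

Listing terms: s(1) = 24,  s(2) = 8,  s(3) = 16,  s(4) = 12,  s(5) = 32,  s(6) = 4,  s(7) = 0,  s(8) = 20,  s(9) = 28,  s(10) = 24,  s(11) = 8.
The sequence repeats with period 9.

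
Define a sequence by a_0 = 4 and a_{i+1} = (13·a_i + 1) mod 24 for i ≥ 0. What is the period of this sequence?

24

Listing terms: a_0 = 4; a_1 = 5; a_2 = 18; a_3 = 19; a_4 = 8; a_5 = 9; a_6 = 22; a_7 = 23; a_8 = 12; a_9 = 13; a_{10} = 2; a_{11} = 3; a_{12} = 16; a_{13} = 17; a_{14} = 6; a_{15} = 7; a_{16} = 20; a_{17} = 21; a_{18} = 10; a_{19} = 11; a_{20} = 0; a_{21} = 1; a_{22} = 14; a_{23} = 15; a_{24} = 4.
The sequence repeats with period 24.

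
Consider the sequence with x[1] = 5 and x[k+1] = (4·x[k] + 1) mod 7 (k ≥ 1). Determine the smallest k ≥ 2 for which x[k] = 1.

3

Computing terms: x[1] = 5, x[2] = 0, x[3] = 1, x[4] = 5.
Since x[4] = x[1] = 5, the sequence is periodic with period 3.
The value 1 first appears (with k ≥ 2) at x[3].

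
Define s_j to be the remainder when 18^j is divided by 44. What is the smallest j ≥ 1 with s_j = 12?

10

We have s_0 = 1, s_1 = 18, s_2 = 16, s_3 = 24, s_4 = 36, s_5 = 32, s_6 = 4, s_7 = 28, s_8 = 20, s_9 = 8, s_{10} = 12, s_{11} = 40, s_{12} = 16.
Since s_{12} = s_2 = 16, the sequence is eventually periodic: after a pre-period of length 2 it cycles with period 10.
The value 12 first appears (with j ≥ 1) at s_{10}.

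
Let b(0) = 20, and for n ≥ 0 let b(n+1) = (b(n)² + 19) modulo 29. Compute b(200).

b(0) = 20, b(1) = 13, b(2) = 14, b(3) = 12, b(4) = 18, b(5) = 24, b(6) = 15, b(7) = 12.
Since b(7) = b(3) = 12, the sequence is eventually periodic: after a pre-period of length 3 it cycles with period 4.
For n ≥ 3, b(n) depends only on (n - 3) mod 4. (200 - 3) mod 4 = 1, so b(200) = b(4) = 18.

18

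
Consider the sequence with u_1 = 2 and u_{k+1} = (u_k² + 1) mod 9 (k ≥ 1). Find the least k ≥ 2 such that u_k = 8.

Listing terms: u_1 = 2,  u_2 = 5,  u_3 = 8,  u_4 = 2.
The sequence repeats with period 3.
The value 8 first appears (with k ≥ 2) at u_3.

3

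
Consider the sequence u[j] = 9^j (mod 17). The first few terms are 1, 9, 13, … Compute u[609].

We have u[0] = 1; u[1] = 9; u[2] = 13; u[3] = 15; u[4] = 16; u[5] = 8; u[6] = 4; u[7] = 2; u[8] = 1.
The sequence repeats with period 8.
(609 - 0) mod 8 = 1, so u[609] = u[1] = 9.

9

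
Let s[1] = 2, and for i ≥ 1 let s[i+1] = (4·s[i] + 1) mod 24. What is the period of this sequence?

s[1] = 2, s[2] = 9, s[3] = 13, s[4] = 5, s[5] = 21, s[6] = 13.
Since s[6] = s[3] = 13, the sequence is eventually periodic: after a pre-period of length 2 it cycles with period 3.

3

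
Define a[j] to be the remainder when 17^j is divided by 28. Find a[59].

5

a[1] = 17, a[2] = 9, a[3] = 13, a[4] = 25, a[5] = 5, a[6] = 1, a[7] = 17.
Since a[7] = a[1] = 17, the sequence is periodic with period 6.
So a[59] = a[1 + ((59-1) mod 6)] = a[5] = 5.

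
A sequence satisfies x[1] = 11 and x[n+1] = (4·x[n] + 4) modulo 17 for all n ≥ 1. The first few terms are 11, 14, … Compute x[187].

We have x[1] = 11; x[2] = 14; x[3] = 9; x[4] = 6; x[5] = 11.
Since x[5] = x[1] = 11, the sequence is periodic with period 4.
So x[187] = x[1 + ((187-1) mod 4)] = x[3] = 9.

9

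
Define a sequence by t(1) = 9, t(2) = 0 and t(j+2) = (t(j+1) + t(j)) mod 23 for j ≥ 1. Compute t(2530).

18

We have t(1) = 9, t(2) = 0, t(3) = 9, t(4) = 9, t(5) = 18, t(6) = 4, t(7) = 22, t(8) = 3, t(9) = 2, t(10) = 5, t(11) = 7, t(12) = 12, t(13) = 19, t(14) = 8, t(15) = 4, t(16) = 12, t(17) = 16, t(18) = 5, t(19) = 21, t(20) = 3, t(21) = 1, t(22) = 4, t(23) = 5, t(24) = 9, t(25) = 14, t(26) = 0, t(27) = 14, t(28) = 14, t(29) = 5, t(30) = 19, t(31) = 1, t(32) = 20, t(33) = 21, t(34) = 18, t(35) = 16, t(36) = 11, t(37) = 4, t(38) = 15, t(39) = 19, t(40) = 11, t(41) = 7, t(42) = 18, t(43) = 2, t(44) = 20, t(45) = 22, t(46) = 19, t(47) = 18, t(48) = 14, t(49) = 9, t(50) = 0.
Since (t(49), t(50)) = (t(1), t(2)) = (9, 0) (two consecutive terms determine the rest), the sequence is periodic with period 48.
So t(2530) = t(1 + ((2530-1) mod 48)) = t(34) = 18.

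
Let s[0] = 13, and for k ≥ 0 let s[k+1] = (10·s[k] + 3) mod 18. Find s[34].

We have s[0] = 13,  s[1] = 7,  s[2] = 1,  s[3] = 13.
Since s[3] = s[0] = 13, the sequence is periodic with period 3.
So s[34] = s[0 + ((34-0) mod 3)] = s[1] = 7.

7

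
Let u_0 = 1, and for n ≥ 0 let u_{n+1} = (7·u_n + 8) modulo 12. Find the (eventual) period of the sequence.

6

We have u_0 = 1; u_1 = 3; u_2 = 5; u_3 = 7; u_4 = 9; u_5 = 11; u_6 = 1.
Since u_6 = u_0 = 1, the sequence is periodic with period 6.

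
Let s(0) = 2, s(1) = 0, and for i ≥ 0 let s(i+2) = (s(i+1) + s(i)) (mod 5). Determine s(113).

3

Computing terms: s(0) = 2; s(1) = 0; s(2) = 2; s(3) = 2; s(4) = 4; s(5) = 1; s(6) = 0; s(7) = 1; s(8) = 1; s(9) = 2; s(10) = 3; s(11) = 0; s(12) = 3; s(13) = 3; s(14) = 1; s(15) = 4; s(16) = 0; s(17) = 4; s(18) = 4; s(19) = 3; s(20) = 2; s(21) = 0.
Since (s(20), s(21)) = (s(0), s(1)) = (2, 0) (two consecutive terms determine the rest), the sequence is periodic with period 20.
(113 - 0) mod 20 = 13, so s(113) = s(13) = 3.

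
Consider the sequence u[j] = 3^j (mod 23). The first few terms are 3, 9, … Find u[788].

2

Listing terms: u[1] = 3, u[2] = 9, u[3] = 4, u[4] = 12, u[5] = 13, u[6] = 16, u[7] = 2, u[8] = 6, u[9] = 18, u[10] = 8, u[11] = 1, u[12] = 3.
The sequence repeats with period 11.
(788 - 1) mod 11 = 6, so u[788] = u[7] = 2.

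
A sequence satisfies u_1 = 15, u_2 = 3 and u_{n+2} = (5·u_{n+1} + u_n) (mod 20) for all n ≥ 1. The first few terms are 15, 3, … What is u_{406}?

u_1 = 15, u_2 = 3, u_3 = 10, u_4 = 13, u_5 = 15, u_6 = 8, u_7 = 15, u_8 = 3.
Since (u_7, u_8) = (u_1, u_2) = (15, 3) (two consecutive terms determine the rest), the sequence is periodic with period 6.
(406 - 1) mod 6 = 3, so u_{406} = u_4 = 13.

13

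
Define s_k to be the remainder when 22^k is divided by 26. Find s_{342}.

14

Listing terms: s_0 = 1; s_1 = 22; s_2 = 16; s_3 = 14; s_4 = 22.
Since s_4 = s_1 = 22, the sequence is eventually periodic: after a pre-period of length 1 it cycles with period 3.
For k ≥ 1, s_k depends only on (k - 1) mod 3. (342 - 1) mod 3 = 2, so s_{342} = s_3 = 14.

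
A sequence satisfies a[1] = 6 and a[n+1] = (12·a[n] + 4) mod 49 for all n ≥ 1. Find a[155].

48

Listing terms: a[1] = 6; a[2] = 27; a[3] = 34; a[4] = 20; a[5] = 48; a[6] = 41; a[7] = 6.
The sequence repeats with period 6.
So a[155] = a[1 + ((155-1) mod 6)] = a[5] = 48.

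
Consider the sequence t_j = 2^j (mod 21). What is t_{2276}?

Computing terms: t_1 = 2; t_2 = 4; t_3 = 8; t_4 = 16; t_5 = 11; t_6 = 1; t_7 = 2.
The sequence repeats with period 6.
So t_{2276} = t_{1 + ((2276-1) mod 6)} = t_2 = 4.

4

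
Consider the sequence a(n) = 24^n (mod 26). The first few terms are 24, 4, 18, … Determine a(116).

a(1) = 24, a(2) = 4, a(3) = 18, a(4) = 16, a(5) = 20, a(6) = 12, a(7) = 2, a(8) = 22, a(9) = 8, a(10) = 10, a(11) = 6, a(12) = 14, a(13) = 24.
Since a(13) = a(1) = 24, the sequence is periodic with period 12.
So a(116) = a(1 + ((116-1) mod 12)) = a(8) = 22.

22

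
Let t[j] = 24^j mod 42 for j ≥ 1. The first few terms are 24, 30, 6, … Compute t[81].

Computing terms: t[1] = 24,  t[2] = 30,  t[3] = 6,  t[4] = 18,  t[5] = 12,  t[6] = 36,  t[7] = 24.
The sequence repeats with period 6.
(81 - 1) mod 6 = 2, so t[81] = t[3] = 6.

6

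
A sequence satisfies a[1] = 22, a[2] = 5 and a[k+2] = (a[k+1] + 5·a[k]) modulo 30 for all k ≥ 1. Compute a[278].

5

a[1] = 22,  a[2] = 5,  a[3] = 25,  a[4] = 20,  a[5] = 25,  a[6] = 5,  a[7] = 10,  a[8] = 5,  a[9] = 25.
Since (a[8], a[9]) = (a[2], a[3]) = (5, 25) (two consecutive terms determine the rest), the sequence is eventually periodic: after a pre-period of length 1 it cycles with period 6.
For k ≥ 2, a[k] depends only on (k - 2) mod 6. (278 - 2) mod 6 = 0, so a[278] = a[2] = 5.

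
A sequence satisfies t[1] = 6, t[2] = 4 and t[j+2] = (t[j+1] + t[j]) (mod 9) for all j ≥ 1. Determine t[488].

1

Listing terms: t[1] = 6, t[2] = 4, t[3] = 1, t[4] = 5, t[5] = 6, t[6] = 2, t[7] = 8, t[8] = 1, t[9] = 0, t[10] = 1, t[11] = 1, t[12] = 2, t[13] = 3, t[14] = 5, t[15] = 8, t[16] = 4, t[17] = 3, t[18] = 7, t[19] = 1, t[20] = 8, t[21] = 0, t[22] = 8, t[23] = 8, t[24] = 7, t[25] = 6, t[26] = 4.
Since (t[25], t[26]) = (t[1], t[2]) = (6, 4) (two consecutive terms determine the rest), the sequence is periodic with period 24.
(488 - 1) mod 24 = 7, so t[488] = t[8] = 1.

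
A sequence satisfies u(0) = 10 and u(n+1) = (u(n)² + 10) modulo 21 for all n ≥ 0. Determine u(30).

Listing terms: u(0) = 10,  u(1) = 5,  u(2) = 14,  u(3) = 17,  u(4) = 5.
Since u(4) = u(1) = 5, the sequence is eventually periodic: after a pre-period of length 1 it cycles with period 3.
For n ≥ 1, u(n) depends only on (n - 1) mod 3. (30 - 1) mod 3 = 2, so u(30) = u(3) = 17.

17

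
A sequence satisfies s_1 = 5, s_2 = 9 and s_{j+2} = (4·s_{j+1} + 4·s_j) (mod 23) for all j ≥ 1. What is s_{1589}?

Listing terms: s_1 = 5; s_2 = 9; s_3 = 10; s_4 = 7; s_5 = 22; s_6 = 1; s_7 = 0; s_8 = 4; s_9 = 16; s_{10} = 11; s_{11} = 16; s_{12} = 16; s_{13} = 13; s_{14} = 1; s_{15} = 10; s_{16} = 21; s_{17} = 9; s_{18} = 5; s_{19} = 10; s_{20} = 14; s_{21} = 4; s_{22} = 3; s_{23} = 5; s_{24} = 9.
Since (s_{23}, s_{24}) = (s_1, s_2) = (5, 9) (two consecutive terms determine the rest), the sequence is periodic with period 22.
(1589 - 1) mod 22 = 4, so s_{1589} = s_5 = 22.

22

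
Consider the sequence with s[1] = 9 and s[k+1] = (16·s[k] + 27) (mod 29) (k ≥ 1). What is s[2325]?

9

s[1] = 9, s[2] = 26, s[3] = 8, s[4] = 10, s[5] = 13, s[6] = 3, s[7] = 17, s[8] = 9.
The sequence repeats with period 7.
So s[2325] = s[1 + ((2325-1) mod 7)] = s[1] = 9.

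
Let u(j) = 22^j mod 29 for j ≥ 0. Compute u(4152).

7

Listing terms: u(0) = 1; u(1) = 22; u(2) = 20; u(3) = 5; u(4) = 23; u(5) = 13; u(6) = 25; u(7) = 28; u(8) = 7; u(9) = 9; u(10) = 24; u(11) = 6; u(12) = 16; u(13) = 4; u(14) = 1.
The sequence repeats with period 14.
(4152 - 0) mod 14 = 8, so u(4152) = u(8) = 7.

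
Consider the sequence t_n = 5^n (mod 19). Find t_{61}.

t_1 = 5; t_2 = 6; t_3 = 11; t_4 = 17; t_5 = 9; t_6 = 7; t_7 = 16; t_8 = 4; t_9 = 1; t_{10} = 5.
Since t_{10} = t_1 = 5, the sequence is periodic with period 9.
So t_{61} = t_{1 + ((61-1) mod 9)} = t_7 = 16.

16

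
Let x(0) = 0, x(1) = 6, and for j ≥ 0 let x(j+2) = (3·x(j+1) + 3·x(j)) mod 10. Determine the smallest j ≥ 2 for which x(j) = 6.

We have x(0) = 0; x(1) = 6; x(2) = 8; x(3) = 2; x(4) = 0; x(5) = 6.
The sequence repeats with period 4.
The value 6 next appears (with j ≥ 2) at x(5).

5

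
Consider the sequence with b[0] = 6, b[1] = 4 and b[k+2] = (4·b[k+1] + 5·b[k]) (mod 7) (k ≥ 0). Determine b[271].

Computing terms: b[0] = 6; b[1] = 4; b[2] = 4; b[3] = 1; b[4] = 3; b[5] = 3; b[6] = 6; b[7] = 4.
The sequence repeats with period 6.
So b[271] = b[0 + ((271-0) mod 6)] = b[1] = 4.

4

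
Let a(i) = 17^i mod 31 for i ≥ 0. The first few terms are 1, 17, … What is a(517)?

Listing terms: a(0) = 1, a(1) = 17, a(2) = 10, a(3) = 15, a(4) = 7, a(5) = 26, a(6) = 8, a(7) = 12, a(8) = 18, a(9) = 27, a(10) = 25, a(11) = 22, a(12) = 2, a(13) = 3, a(14) = 20, a(15) = 30, a(16) = 14, a(17) = 21, a(18) = 16, a(19) = 24, a(20) = 5, a(21) = 23, a(22) = 19, a(23) = 13, a(24) = 4, a(25) = 6, a(26) = 9, a(27) = 29, a(28) = 28, a(29) = 11, a(30) = 1.
Since a(30) = a(0) = 1, the sequence is periodic with period 30.
So a(517) = a(0 + ((517-0) mod 30)) = a(7) = 12.

12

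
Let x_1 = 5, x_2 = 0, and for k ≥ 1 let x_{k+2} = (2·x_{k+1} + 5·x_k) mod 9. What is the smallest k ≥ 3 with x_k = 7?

3

x_1 = 5,  x_2 = 0,  x_3 = 7,  x_4 = 5,  x_5 = 0.
The sequence repeats with period 3.
The value 7 first appears (with k ≥ 3) at x_3.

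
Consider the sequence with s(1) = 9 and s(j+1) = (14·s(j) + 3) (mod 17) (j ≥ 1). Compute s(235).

Computing terms: s(1) = 9,  s(2) = 10,  s(3) = 7,  s(4) = 16,  s(5) = 6,  s(6) = 2,  s(7) = 14,  s(8) = 12,  s(9) = 1,  s(10) = 0,  s(11) = 3,  s(12) = 11,  s(13) = 4,  s(14) = 8,  s(15) = 13,  s(16) = 15,  s(17) = 9.
The sequence repeats with period 16.
(235 - 1) mod 16 = 10, so s(235) = s(11) = 3.

3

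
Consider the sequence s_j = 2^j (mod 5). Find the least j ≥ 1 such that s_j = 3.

Computing terms: s_0 = 1,  s_1 = 2,  s_2 = 4,  s_3 = 3,  s_4 = 1.
Since s_4 = s_0 = 1, the sequence is periodic with period 4.
The value 3 first appears (with j ≥ 1) at s_3.

3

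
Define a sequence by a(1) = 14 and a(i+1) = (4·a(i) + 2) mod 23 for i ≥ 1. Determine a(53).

1

We have a(1) = 14; a(2) = 12; a(3) = 4; a(4) = 18; a(5) = 5; a(6) = 22; a(7) = 21; a(8) = 17; a(9) = 1; a(10) = 6; a(11) = 3; a(12) = 14.
The sequence repeats with period 11.
(53 - 1) mod 11 = 8, so a(53) = a(9) = 1.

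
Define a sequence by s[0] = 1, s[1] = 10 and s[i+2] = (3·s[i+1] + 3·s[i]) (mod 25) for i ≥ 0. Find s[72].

Computing terms: s[0] = 1; s[1] = 10; s[2] = 8; s[3] = 4; s[4] = 11; s[5] = 20; s[6] = 18; s[7] = 14; s[8] = 21; s[9] = 5; s[10] = 3; s[11] = 24; s[12] = 6; s[13] = 15; s[14] = 13; s[15] = 9; s[16] = 16; s[17] = 0; s[18] = 23; s[19] = 19; s[20] = 1; s[21] = 10.
Since (s[20], s[21]) = (s[0], s[1]) = (1, 10) (two consecutive terms determine the rest), the sequence is periodic with period 20.
(72 - 0) mod 20 = 12, so s[72] = s[12] = 6.

6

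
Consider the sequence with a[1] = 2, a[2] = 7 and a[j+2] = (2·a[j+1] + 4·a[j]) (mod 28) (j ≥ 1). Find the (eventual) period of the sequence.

We have a[1] = 2, a[2] = 7, a[3] = 22, a[4] = 16, a[5] = 8, a[6] = 24, a[7] = 24, a[8] = 4, a[9] = 20, a[10] = 0, a[11] = 24, a[12] = 20, a[13] = 24, a[14] = 16, a[15] = 16, a[16] = 12, a[17] = 4, a[18] = 0, a[19] = 16, a[20] = 4, a[21] = 16, a[22] = 20, a[23] = 20, a[24] = 8, a[25] = 12, a[26] = 0, a[27] = 20, a[28] = 12, a[29] = 20, a[30] = 4, a[31] = 4, a[32] = 24, a[33] = 8, a[34] = 0, a[35] = 4, a[36] = 8, a[37] = 4, a[38] = 12, a[39] = 12, a[40] = 16, a[41] = 24, a[42] = 0, a[43] = 12, a[44] = 24, a[45] = 12, a[46] = 8, a[47] = 8, a[48] = 20, a[49] = 16, a[50] = 0, a[51] = 8, a[52] = 16, a[53] = 8.
Since (a[52], a[53]) = (a[4], a[5]) = (16, 8) (two consecutive terms determine the rest), the sequence is eventually periodic: after a pre-period of length 3 it cycles with period 48.

48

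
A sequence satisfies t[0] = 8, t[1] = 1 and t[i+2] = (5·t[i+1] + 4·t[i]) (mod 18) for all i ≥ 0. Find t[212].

t[0] = 8, t[1] = 1, t[2] = 1, t[3] = 9, t[4] = 13, t[5] = 11, t[6] = 17, t[7] = 3, t[8] = 11, t[9] = 13, t[10] = 1, t[11] = 3, t[12] = 1, t[13] = 17, t[14] = 17, t[15] = 9, t[16] = 5, t[17] = 7, t[18] = 1, t[19] = 15, t[20] = 7, t[21] = 5, t[22] = 17, t[23] = 15, t[24] = 17, t[25] = 1, t[26] = 1.
Since (t[25], t[26]) = (t[1], t[2]) = (1, 1) (two consecutive terms determine the rest), the sequence is eventually periodic: after a pre-period of length 1 it cycles with period 24.
For i ≥ 1, t[i] depends only on (i - 1) mod 24. (212 - 1) mod 24 = 19, so t[212] = t[20] = 7.

7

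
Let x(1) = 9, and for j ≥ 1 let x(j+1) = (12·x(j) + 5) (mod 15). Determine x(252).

2

Computing terms: x(1) = 9, x(2) = 8, x(3) = 11, x(4) = 2, x(5) = 14, x(6) = 8.
Since x(6) = x(2) = 8, the sequence is eventually periodic: after a pre-period of length 1 it cycles with period 4.
For j ≥ 2, x(j) depends only on (j - 2) mod 4. (252 - 2) mod 4 = 2, so x(252) = x(4) = 2.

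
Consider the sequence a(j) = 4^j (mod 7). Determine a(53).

2

Listing terms: a(1) = 4,  a(2) = 2,  a(3) = 1,  a(4) = 4.
Since a(4) = a(1) = 4, the sequence is periodic with period 3.
So a(53) = a(1 + ((53-1) mod 3)) = a(2) = 2.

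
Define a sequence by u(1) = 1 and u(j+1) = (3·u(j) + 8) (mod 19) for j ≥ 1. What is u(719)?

u(1) = 1, u(2) = 11, u(3) = 3, u(4) = 17, u(5) = 2, u(6) = 14, u(7) = 12, u(8) = 6, u(9) = 7, u(10) = 10, u(11) = 0, u(12) = 8, u(13) = 13, u(14) = 9, u(15) = 16, u(16) = 18, u(17) = 5, u(18) = 4, u(19) = 1.
The sequence repeats with period 18.
(719 - 1) mod 18 = 16, so u(719) = u(17) = 5.

5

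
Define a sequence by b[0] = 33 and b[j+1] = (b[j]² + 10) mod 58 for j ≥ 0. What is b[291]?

23

We have b[0] = 33, b[1] = 55, b[2] = 19, b[3] = 23, b[4] = 17, b[5] = 9, b[6] = 33.
Since b[6] = b[0] = 33, the sequence is periodic with period 6.
(291 - 0) mod 6 = 3, so b[291] = b[3] = 23.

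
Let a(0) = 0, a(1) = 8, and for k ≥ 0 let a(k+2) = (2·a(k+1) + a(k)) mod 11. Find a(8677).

3

Computing terms: a(0) = 0,  a(1) = 8,  a(2) = 5,  a(3) = 7,  a(4) = 8,  a(5) = 1,  a(6) = 10,  a(7) = 10,  a(8) = 8,  a(9) = 4,  a(10) = 5,  a(11) = 3,  a(12) = 0,  a(13) = 3,  a(14) = 6,  a(15) = 4,  a(16) = 3,  a(17) = 10,  a(18) = 1,  a(19) = 1,  a(20) = 3,  a(21) = 7,  a(22) = 6,  a(23) = 8,  a(24) = 0,  a(25) = 8.
Since (a(24), a(25)) = (a(0), a(1)) = (0, 8) (two consecutive terms determine the rest), the sequence is periodic with period 24.
So a(8677) = a(0 + ((8677-0) mod 24)) = a(13) = 3.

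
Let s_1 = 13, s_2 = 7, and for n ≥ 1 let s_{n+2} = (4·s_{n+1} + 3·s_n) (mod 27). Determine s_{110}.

Computing terms: s_1 = 13,  s_2 = 7,  s_3 = 13,  s_4 = 19,  s_5 = 7,  s_6 = 4,  s_7 = 10,  s_8 = 25,  s_9 = 22,  s_{10} = 1,  s_{11} = 16,  s_{12} = 13,  s_{13} = 19.
Since (s_{12}, s_{13}) = (s_3, s_4) = (13, 19) (two consecutive terms determine the rest), the sequence is eventually periodic: after a pre-period of length 2 it cycles with period 9.
For n ≥ 3, s_n depends only on (n - 3) mod 9. (110 - 3) mod 9 = 8, so s_{110} = s_{11} = 16.

16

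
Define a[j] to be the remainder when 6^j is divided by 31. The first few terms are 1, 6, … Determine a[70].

We have a[0] = 1, a[1] = 6, a[2] = 5, a[3] = 30, a[4] = 25, a[5] = 26, a[6] = 1.
Since a[6] = a[0] = 1, the sequence is periodic with period 6.
(70 - 0) mod 6 = 4, so a[70] = a[4] = 25.

25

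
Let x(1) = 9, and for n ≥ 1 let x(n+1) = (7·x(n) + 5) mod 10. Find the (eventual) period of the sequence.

Computing terms: x(1) = 9; x(2) = 8; x(3) = 1; x(4) = 2; x(5) = 9.
Since x(5) = x(1) = 9, the sequence is periodic with period 4.

4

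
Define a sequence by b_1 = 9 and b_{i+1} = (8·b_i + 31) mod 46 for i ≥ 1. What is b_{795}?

27

Computing terms: b_1 = 9; b_2 = 11; b_3 = 27; b_4 = 17; b_5 = 29; b_6 = 33; b_7 = 19; b_8 = 45; b_9 = 23; b_{10} = 31; b_{11} = 3; b_{12} = 9.
The sequence repeats with period 11.
(795 - 1) mod 11 = 2, so b_{795} = b_3 = 27.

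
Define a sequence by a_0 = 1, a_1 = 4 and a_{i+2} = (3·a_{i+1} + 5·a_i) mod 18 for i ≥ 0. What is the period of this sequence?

Computing terms: a_0 = 1, a_1 = 4, a_2 = 17, a_3 = 17, a_4 = 10, a_5 = 7, a_6 = 17, a_7 = 14, a_8 = 1, a_9 = 1, a_{10} = 8, a_{11} = 11, a_{12} = 1, a_{13} = 4.
Since (a_{12}, a_{13}) = (a_0, a_1) = (1, 4) (two consecutive terms determine the rest), the sequence is periodic with period 12.

12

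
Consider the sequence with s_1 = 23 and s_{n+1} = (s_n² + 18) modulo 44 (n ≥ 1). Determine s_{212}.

19

Computing terms: s_1 = 23; s_2 = 19; s_3 = 27; s_4 = 43; s_5 = 19.
Since s_5 = s_2 = 19, the sequence is eventually periodic: after a pre-period of length 1 it cycles with period 3.
For n ≥ 2, s_n depends only on (n - 2) mod 3. (212 - 2) mod 3 = 0, so s_{212} = s_2 = 19.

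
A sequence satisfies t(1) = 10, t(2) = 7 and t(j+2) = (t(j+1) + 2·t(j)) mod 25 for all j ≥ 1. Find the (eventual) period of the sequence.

20

Listing terms: t(1) = 10, t(2) = 7, t(3) = 2, t(4) = 16, t(5) = 20, t(6) = 2, t(7) = 17, t(8) = 21, t(9) = 5, t(10) = 22, t(11) = 7, t(12) = 1, t(13) = 15, t(14) = 17, t(15) = 22, t(16) = 6, t(17) = 0, t(18) = 12, t(19) = 12, t(20) = 11, t(21) = 10, t(22) = 7.
Since (t(21), t(22)) = (t(1), t(2)) = (10, 7) (two consecutive terms determine the rest), the sequence is periodic with period 20.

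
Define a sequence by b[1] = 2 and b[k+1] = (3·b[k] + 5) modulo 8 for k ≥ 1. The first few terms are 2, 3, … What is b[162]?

3

We have b[1] = 2,  b[2] = 3,  b[3] = 6,  b[4] = 7,  b[5] = 2.
The sequence repeats with period 4.
So b[162] = b[1 + ((162-1) mod 4)] = b[2] = 3.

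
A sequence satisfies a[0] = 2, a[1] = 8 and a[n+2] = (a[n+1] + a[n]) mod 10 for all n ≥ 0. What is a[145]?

Computing terms: a[0] = 2,  a[1] = 8,  a[2] = 0,  a[3] = 8,  a[4] = 8,  a[5] = 6,  a[6] = 4,  a[7] = 0,  a[8] = 4,  a[9] = 4,  a[10] = 8,  a[11] = 2,  a[12] = 0,  a[13] = 2,  a[14] = 2,  a[15] = 4,  a[16] = 6,  a[17] = 0,  a[18] = 6,  a[19] = 6,  a[20] = 2,  a[21] = 8.
The sequence repeats with period 20.
(145 - 0) mod 20 = 5, so a[145] = a[5] = 6.

6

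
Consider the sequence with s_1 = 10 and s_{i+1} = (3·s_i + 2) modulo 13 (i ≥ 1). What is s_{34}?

10

We have s_1 = 10, s_2 = 6, s_3 = 7, s_4 = 10.
The sequence repeats with period 3.
(34 - 1) mod 3 = 0, so s_{34} = s_1 = 10.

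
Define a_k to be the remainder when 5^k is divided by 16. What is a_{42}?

Computing terms: a_1 = 5, a_2 = 9, a_3 = 13, a_4 = 1, a_5 = 5.
The sequence repeats with period 4.
(42 - 1) mod 4 = 1, so a_{42} = a_2 = 9.

9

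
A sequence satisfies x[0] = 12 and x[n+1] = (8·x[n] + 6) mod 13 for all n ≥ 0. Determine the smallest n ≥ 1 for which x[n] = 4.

3

We have x[0] = 12,  x[1] = 11,  x[2] = 3,  x[3] = 4,  x[4] = 12.
The sequence repeats with period 4.
The value 4 first appears (with n ≥ 1) at x[3].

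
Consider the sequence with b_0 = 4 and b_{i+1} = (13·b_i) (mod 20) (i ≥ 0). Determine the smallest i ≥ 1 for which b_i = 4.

Listing terms: b_0 = 4,  b_1 = 12,  b_2 = 16,  b_3 = 8,  b_4 = 4.
The sequence repeats with period 4.
The value 4 next appears (with i ≥ 1) at b_4.

4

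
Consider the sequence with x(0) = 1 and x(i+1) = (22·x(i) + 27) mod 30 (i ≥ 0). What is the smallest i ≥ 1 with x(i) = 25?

Listing terms: x(0) = 1, x(1) = 19, x(2) = 25, x(3) = 7, x(4) = 1.
Since x(4) = x(0) = 1, the sequence is periodic with period 4.
The value 25 first appears (with i ≥ 1) at x(2).

2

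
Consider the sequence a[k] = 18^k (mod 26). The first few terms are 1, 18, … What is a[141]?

Computing terms: a[0] = 1, a[1] = 18, a[2] = 12, a[3] = 8, a[4] = 14, a[5] = 18.
Since a[5] = a[1] = 18, the sequence is eventually periodic: after a pre-period of length 1 it cycles with period 4.
For k ≥ 1, a[k] depends only on (k - 1) mod 4. (141 - 1) mod 4 = 0, so a[141] = a[1] = 18.

18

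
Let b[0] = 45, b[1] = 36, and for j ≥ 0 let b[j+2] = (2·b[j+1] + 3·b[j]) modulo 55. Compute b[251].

We have b[0] = 45,  b[1] = 36,  b[2] = 42,  b[3] = 27,  b[4] = 15,  b[5] = 1,  b[6] = 47,  b[7] = 42,  b[8] = 5,  b[9] = 26,  b[10] = 12,  b[11] = 47,  b[12] = 20,  b[13] = 16,  b[14] = 37,  b[15] = 12,  b[16] = 25,  b[17] = 31,  b[18] = 27,  b[19] = 37,  b[20] = 45,  b[21] = 36.
Since (b[20], b[21]) = (b[0], b[1]) = (45, 36) (two consecutive terms determine the rest), the sequence is periodic with period 20.
(251 - 0) mod 20 = 11, so b[251] = b[11] = 47.

47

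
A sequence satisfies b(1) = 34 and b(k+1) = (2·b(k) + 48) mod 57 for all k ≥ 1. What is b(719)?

Computing terms: b(1) = 34, b(2) = 2, b(3) = 52, b(4) = 38, b(5) = 10, b(6) = 11, b(7) = 13, b(8) = 17, b(9) = 25, b(10) = 41, b(11) = 16, b(12) = 23, b(13) = 37, b(14) = 8, b(15) = 7, b(16) = 5, b(17) = 1, b(18) = 50, b(19) = 34.
Since b(19) = b(1) = 34, the sequence is periodic with period 18.
(719 - 1) mod 18 = 16, so b(719) = b(17) = 1.

1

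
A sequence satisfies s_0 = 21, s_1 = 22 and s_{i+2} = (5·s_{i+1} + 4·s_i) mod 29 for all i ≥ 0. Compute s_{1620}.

14

Listing terms: s_0 = 21; s_1 = 22; s_2 = 20; s_3 = 14; s_4 = 5; s_5 = 23; s_6 = 19; s_7 = 13; s_8 = 25; s_9 = 3; s_{10} = 28; s_{11} = 7; s_{12} = 2; s_{13} = 9; s_{14} = 24; s_{15} = 11; s_{16} = 6; s_{17} = 16; s_{18} = 17; s_{19} = 4; s_{20} = 1; s_{21} = 21; s_{22} = 22.
Since (s_{21}, s_{22}) = (s_0, s_1) = (21, 22) (two consecutive terms determine the rest), the sequence is periodic with period 21.
So s_{1620} = s_{0 + ((1620-0) mod 21)} = s_3 = 14.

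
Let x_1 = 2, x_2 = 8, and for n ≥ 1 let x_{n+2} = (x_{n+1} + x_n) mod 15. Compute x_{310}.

4

We have x_1 = 2, x_2 = 8, x_3 = 10, x_4 = 3, x_5 = 13, x_6 = 1, x_7 = 14, x_8 = 0, x_9 = 14, x_{10} = 14, x_{11} = 13, x_{12} = 12, x_{13} = 10, x_{14} = 7, x_{15} = 2, x_{16} = 9, x_{17} = 11, x_{18} = 5, x_{19} = 1, x_{20} = 6, x_{21} = 7, x_{22} = 13, x_{23} = 5, x_{24} = 3, x_{25} = 8, x_{26} = 11, x_{27} = 4, x_{28} = 0, x_{29} = 4, x_{30} = 4, x_{31} = 8, x_{32} = 12, x_{33} = 5, x_{34} = 2, x_{35} = 7, x_{36} = 9, x_{37} = 1, x_{38} = 10, x_{39} = 11, x_{40} = 6, x_{41} = 2, x_{42} = 8.
Since (x_{41}, x_{42}) = (x_1, x_2) = (2, 8) (two consecutive terms determine the rest), the sequence is periodic with period 40.
(310 - 1) mod 40 = 29, so x_{310} = x_{30} = 4.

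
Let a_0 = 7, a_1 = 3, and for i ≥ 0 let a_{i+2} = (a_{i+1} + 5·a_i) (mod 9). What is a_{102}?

We have a_0 = 7,  a_1 = 3,  a_2 = 2,  a_3 = 8,  a_4 = 0,  a_5 = 4,  a_6 = 4,  a_7 = 6,  a_8 = 8,  a_9 = 2,  a_{10} = 6,  a_{11} = 7,  a_{12} = 1,  a_{13} = 0,  a_{14} = 5,  a_{15} = 5,  a_{16} = 3,  a_{17} = 1,  a_{18} = 7,  a_{19} = 3.
Since (a_{18}, a_{19}) = (a_0, a_1) = (7, 3) (two consecutive terms determine the rest), the sequence is periodic with period 18.
(102 - 0) mod 18 = 12, so a_{102} = a_{12} = 1.

1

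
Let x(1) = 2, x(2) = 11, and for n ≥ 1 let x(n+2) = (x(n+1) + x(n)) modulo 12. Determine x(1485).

x(1) = 2, x(2) = 11, x(3) = 1, x(4) = 0, x(5) = 1, x(6) = 1, x(7) = 2, x(8) = 3, x(9) = 5, x(10) = 8, x(11) = 1, x(12) = 9, x(13) = 10, x(14) = 7, x(15) = 5, x(16) = 0, x(17) = 5, x(18) = 5, x(19) = 10, x(20) = 3, x(21) = 1, x(22) = 4, x(23) = 5, x(24) = 9, x(25) = 2, x(26) = 11.
The sequence repeats with period 24.
(1485 - 1) mod 24 = 20, so x(1485) = x(21) = 1.

1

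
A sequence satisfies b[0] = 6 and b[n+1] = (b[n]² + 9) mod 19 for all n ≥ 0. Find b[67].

7

Computing terms: b[0] = 6,  b[1] = 7,  b[2] = 1,  b[3] = 10,  b[4] = 14,  b[5] = 15,  b[6] = 6.
The sequence repeats with period 6.
(67 - 0) mod 6 = 1, so b[67] = b[1] = 7.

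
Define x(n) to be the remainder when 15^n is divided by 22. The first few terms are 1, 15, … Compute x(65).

1

Computing terms: x(0) = 1, x(1) = 15, x(2) = 5, x(3) = 9, x(4) = 3, x(5) = 1.
The sequence repeats with period 5.
So x(65) = x(0 + ((65-0) mod 5)) = x(0) = 1.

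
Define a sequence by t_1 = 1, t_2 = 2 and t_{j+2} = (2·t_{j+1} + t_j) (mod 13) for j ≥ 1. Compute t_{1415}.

12

t_1 = 1, t_2 = 2, t_3 = 5, t_4 = 12, t_5 = 3, t_6 = 5, t_7 = 0, t_8 = 5, t_9 = 10, t_{10} = 12, t_{11} = 8, t_{12} = 2, t_{13} = 12, t_{14} = 0, t_{15} = 12, t_{16} = 11, t_{17} = 8, t_{18} = 1, t_{19} = 10, t_{20} = 8, t_{21} = 0, t_{22} = 8, t_{23} = 3, t_{24} = 1, t_{25} = 5, t_{26} = 11, t_{27} = 1, t_{28} = 0, t_{29} = 1, t_{30} = 2.
Since (t_{29}, t_{30}) = (t_1, t_2) = (1, 2) (two consecutive terms determine the rest), the sequence is periodic with period 28.
So t_{1415} = t_{1 + ((1415-1) mod 28)} = t_{15} = 12.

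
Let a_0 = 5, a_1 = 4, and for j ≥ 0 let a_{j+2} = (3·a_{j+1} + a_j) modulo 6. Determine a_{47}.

1

We have a_0 = 5,  a_1 = 4,  a_2 = 5,  a_3 = 1,  a_4 = 2,  a_5 = 1,  a_6 = 5,  a_7 = 4.
The sequence repeats with period 6.
(47 - 0) mod 6 = 5, so a_{47} = a_5 = 1.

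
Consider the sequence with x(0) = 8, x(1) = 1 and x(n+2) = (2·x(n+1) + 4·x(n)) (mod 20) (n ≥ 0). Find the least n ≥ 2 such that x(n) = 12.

3

Computing terms: x(0) = 8,  x(1) = 1,  x(2) = 14,  x(3) = 12,  x(4) = 0,  x(5) = 8,  x(6) = 16,  x(7) = 4,  x(8) = 12,  x(9) = 0.
Since (x(8), x(9)) = (x(3), x(4)) = (12, 0) (two consecutive terms determine the rest), the sequence is eventually periodic: after a pre-period of length 3 it cycles with period 5.
The value 12 first appears (with n ≥ 2) at x(3).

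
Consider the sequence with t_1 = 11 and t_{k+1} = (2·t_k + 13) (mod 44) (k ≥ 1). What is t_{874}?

3

Listing terms: t_1 = 11; t_2 = 35; t_3 = 39; t_4 = 3; t_5 = 19; t_6 = 7; t_7 = 27; t_8 = 23; t_9 = 15; t_{10} = 43; t_{11} = 11.
Since t_{11} = t_1 = 11, the sequence is periodic with period 10.
(874 - 1) mod 10 = 3, so t_{874} = t_4 = 3.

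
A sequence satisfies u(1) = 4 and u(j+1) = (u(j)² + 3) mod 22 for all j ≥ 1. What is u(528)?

1

Listing terms: u(1) = 4, u(2) = 19, u(3) = 12, u(4) = 15, u(5) = 8, u(6) = 1, u(7) = 4.
Since u(7) = u(1) = 4, the sequence is periodic with period 6.
So u(528) = u(1 + ((528-1) mod 6)) = u(6) = 1.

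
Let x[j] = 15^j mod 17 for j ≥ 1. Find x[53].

Computing terms: x[1] = 15, x[2] = 4, x[3] = 9, x[4] = 16, x[5] = 2, x[6] = 13, x[7] = 8, x[8] = 1, x[9] = 15.
Since x[9] = x[1] = 15, the sequence is periodic with period 8.
So x[53] = x[1 + ((53-1) mod 8)] = x[5] = 2.

2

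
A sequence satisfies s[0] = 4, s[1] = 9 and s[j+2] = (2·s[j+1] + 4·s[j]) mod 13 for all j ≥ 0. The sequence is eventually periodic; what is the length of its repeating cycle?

s[0] = 4,  s[1] = 9,  s[2] = 8,  s[3] = 0,  s[4] = 6,  s[5] = 12,  s[6] = 9,  s[7] = 1,  s[8] = 12,  s[9] = 2,  s[10] = 0,  s[11] = 8,  s[12] = 3,  s[13] = 12,  s[14] = 10,  s[15] = 3,  s[16] = 7,  s[17] = 0,  s[18] = 2,  s[19] = 4,  s[20] = 3,  s[21] = 9,  s[22] = 4,  s[23] = 5,  s[24] = 0,  s[25] = 7,  s[26] = 1,  s[27] = 4,  s[28] = 12,  s[29] = 1,  s[30] = 11,  s[31] = 0,  s[32] = 5,  s[33] = 10,  s[34] = 1,  s[35] = 3,  s[36] = 10,  s[37] = 6,  s[38] = 0,  s[39] = 11,  s[40] = 9,  s[41] = 10,  s[42] = 4,  s[43] = 9.
Since (s[42], s[43]) = (s[0], s[1]) = (4, 9) (two consecutive terms determine the rest), the sequence is periodic with period 42.

42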